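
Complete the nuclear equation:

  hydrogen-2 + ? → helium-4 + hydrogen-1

Conserve mass number: 2 + A = 4 + 1, so A = 3.
Conserve atomic number: 1 + Z = 2 + 1, so Z = 2.
Z = 2 is helium, so the species is helium-3.

He-3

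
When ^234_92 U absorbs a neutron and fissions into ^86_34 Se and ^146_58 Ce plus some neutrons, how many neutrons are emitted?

3

Conserve mass number: 235 = 86 + 146 + k, so k = 235 − 232 = 3.
Check atomic number: 92 = 34 + 58 + 0 = 92. ✓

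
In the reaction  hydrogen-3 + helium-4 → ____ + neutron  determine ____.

Conserve mass number: 3 + 4 = A + 1, so A = 6.
Conserve atomic number: 1 + 2 = Z + 0, so Z = 3.
Z = 3 is lithium, so the species is lithium-6.

Li-6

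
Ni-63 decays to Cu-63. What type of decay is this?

beta-minus decay

ΔA = 63 − 63 = 0; ΔZ = 29 − 28 = +1.
A is unchanged and Z rises by 1 — a neutron has become a proton (β⁻ decay).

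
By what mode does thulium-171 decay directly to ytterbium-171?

beta-minus decay

ΔA = 171 − 171 = 0; ΔZ = 70 − 69 = +1.
A is unchanged and Z rises by 1 — a neutron has become a proton (β⁻ decay).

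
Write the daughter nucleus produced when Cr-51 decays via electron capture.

Electron capture: mass number changes by +0, atomic number by -1.
A: 51 = 51; Z: 24 − 1 = 23.
Z = 23 is vanadium, so the daughter is V-51.

V-51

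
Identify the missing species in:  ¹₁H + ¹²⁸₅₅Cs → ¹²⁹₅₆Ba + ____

Conserve mass number: 1 + 128 = 129 + A, so A = 0.
Conserve atomic number: 1 + 55 = 56 + Z, so Z = 0.
A = 0 and Z = 0 is ⁰₀γ — a gamma ray.

gamma ray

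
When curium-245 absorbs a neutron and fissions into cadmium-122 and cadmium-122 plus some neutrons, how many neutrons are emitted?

Conserve mass number: 246 = 122 + 122 + k, so k = 246 − 244 = 2.
Check atomic number: 96 = 48 + 48 + 0 = 96. ✓

2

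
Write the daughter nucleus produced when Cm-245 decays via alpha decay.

Pu-241

Alpha decay: mass number changes by -4, atomic number by -2.
A: 245 − 4 = 241; Z: 96 − 2 = 94.
Z = 94 is plutonium, so the daughter is Pu-241.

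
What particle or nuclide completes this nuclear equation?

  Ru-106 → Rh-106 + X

Conserve mass number: 106 = 106 + A, so A = 0.
Conserve atomic number: 44 = 45 + Z, so Z = -1.
A = 0 and Z = -1 is e⁻ — a beta-minus particle.

beta-minus particle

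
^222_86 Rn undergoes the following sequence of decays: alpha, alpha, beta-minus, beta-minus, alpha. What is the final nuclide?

Start: (A, Z) = (222, 86).
After α: (218, 84).
After α: (214, 82).
After β⁻: (214, 83).
After β⁻: (214, 84).
After α: (210, 82).
Z = 82 is lead.

Pb-210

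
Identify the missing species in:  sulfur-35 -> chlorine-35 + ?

Conserve mass number: 35 = 35 + A, so A = 0.
Conserve atomic number: 16 = 17 + Z, so Z = -1.
A = 0 and Z = -1 is e⁻ — a beta-minus particle.

beta-minus particle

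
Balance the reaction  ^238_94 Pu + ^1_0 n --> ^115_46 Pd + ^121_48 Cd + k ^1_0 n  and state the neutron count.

3

Conserve mass number: 239 = 115 + 121 + k, so k = 239 − 236 = 3.
Check atomic number: 94 = 46 + 48 + 0 = 94. ✓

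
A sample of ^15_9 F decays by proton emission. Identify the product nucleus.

Proton emission: mass number changes by -1, atomic number by -1.
A: 15 − 1 = 14; Z: 9 − 1 = 8.
Z = 8 is oxygen, so the daughter is ^14_8 O.

O-14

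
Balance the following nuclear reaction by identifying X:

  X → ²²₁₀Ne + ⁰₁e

Conserve mass number: A = 22 + 0, so A = 22.
Conserve atomic number: Z = 10 + 1, so Z = 11.
Z = 11 is sodium, so the species is ²²₁₁Na.

Na-22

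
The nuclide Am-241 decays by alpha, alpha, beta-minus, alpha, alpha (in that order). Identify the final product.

Ra-225

Start: (A, Z) = (241, 95).
After α: (237, 93).
After α: (233, 91).
After β⁻: (233, 92).
After α: (229, 90).
After α: (225, 88).
Z = 88 is radium.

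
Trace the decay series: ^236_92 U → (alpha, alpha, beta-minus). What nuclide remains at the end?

Start: (A, Z) = (236, 92).
After α: (232, 90).
After α: (228, 88).
After β⁻: (228, 89).
Z = 89 is actinium.

Ac-228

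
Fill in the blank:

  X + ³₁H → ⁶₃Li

Conserve mass number: A + 3 = 6, so A = 3.
Conserve atomic number: Z + 1 = 3, so Z = 2.
Z = 2 is helium, so the species is ³₂He.

He-3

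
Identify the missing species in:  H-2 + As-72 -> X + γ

Conserve mass number: 2 + 72 = A + 0, so A = 74.
Conserve atomic number: 1 + 33 = Z + 0, so Z = 34.
Z = 34 is selenium, so the species is Se-74.

Se-74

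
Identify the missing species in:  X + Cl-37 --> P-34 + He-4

neutron

Conserve mass number: A + 37 = 34 + 4, so A = 1.
Conserve atomic number: Z + 17 = 15 + 2, so Z = 0.
A = 1 and Z = 0 is n — a neutron.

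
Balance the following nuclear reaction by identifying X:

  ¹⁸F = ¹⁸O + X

Conserve mass number: 18 = 18 + A, so A = 0.
Conserve atomic number: 9 = 8 + Z, so Z = 1.
A = 0 and Z = 1 is e⁺ — a positron.

positron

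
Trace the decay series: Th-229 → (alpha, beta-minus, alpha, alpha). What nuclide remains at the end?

At-217

Start: (A, Z) = (229, 90).
After α: (225, 88).
After β⁻: (225, 89).
After α: (221, 87).
After α: (217, 85).
Z = 85 is astatine.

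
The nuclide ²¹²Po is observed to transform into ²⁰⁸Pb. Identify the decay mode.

alpha decay

ΔA = 208 − 212 = -4; ΔZ = 82 − 84 = -2.
A drops by 4 and Z drops by 2 — the signature of alpha emission.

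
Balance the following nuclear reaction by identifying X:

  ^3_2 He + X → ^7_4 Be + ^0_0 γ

alpha particle

Conserve mass number: 3 + A = 7 + 0, so A = 4.
Conserve atomic number: 2 + Z = 4 + 0, so Z = 2.
A = 4 and Z = 2 is ^4_2 He — an alpha particle.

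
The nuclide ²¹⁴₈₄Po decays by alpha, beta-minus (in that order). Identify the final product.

Start: (A, Z) = (214, 84).
After α: (210, 82).
After β⁻: (210, 83).
Z = 83 is bismuth.

Bi-210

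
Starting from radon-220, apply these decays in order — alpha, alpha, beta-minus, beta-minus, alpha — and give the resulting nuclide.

Pb-208

Start: (A, Z) = (220, 86).
After α: (216, 84).
After α: (212, 82).
After β⁻: (212, 83).
After β⁻: (212, 84).
After α: (208, 82).
Z = 82 is lead.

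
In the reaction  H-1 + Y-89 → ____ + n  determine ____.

Conserve mass number: 1 + 89 = A + 1, so A = 89.
Conserve atomic number: 1 + 39 = Z + 0, so Z = 40.
Z = 40 is zirconium, so the species is Zr-89.

Zr-89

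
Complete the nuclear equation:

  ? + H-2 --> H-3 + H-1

Conserve mass number: A + 2 = 3 + 1, so A = 2.
Conserve atomic number: Z + 1 = 1 + 1, so Z = 1.
A = 2 and Z = 1 is H-2 — a deuteron.

deuteron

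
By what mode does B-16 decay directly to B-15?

neutron emission

ΔA = 15 − 16 = -1; ΔZ = 5 − 5 = +0.
A drops by 1 with Z unchanged — a neutron was emitted.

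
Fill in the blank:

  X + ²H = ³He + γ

Conserve mass number: A + 2 = 3 + 0, so A = 1.
Conserve atomic number: Z + 1 = 2 + 0, so Z = 1.
A = 1 and Z = 1 is ¹H — a proton.

proton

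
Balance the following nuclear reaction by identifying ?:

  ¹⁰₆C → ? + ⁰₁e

Conserve mass number: 10 = A + 0, so A = 10.
Conserve atomic number: 6 = Z + 1, so Z = 5.
Z = 5 is boron, so the species is ¹⁰₅B.

B-10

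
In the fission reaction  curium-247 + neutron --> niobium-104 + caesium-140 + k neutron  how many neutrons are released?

Conserve mass number: 248 = 104 + 140 + k, so k = 248 − 244 = 4.
Check atomic number: 96 = 41 + 55 + 0 = 96. ✓

4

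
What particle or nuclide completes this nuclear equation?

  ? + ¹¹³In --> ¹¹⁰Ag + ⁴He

Conserve mass number: A + 113 = 110 + 4, so A = 1.
Conserve atomic number: Z + 49 = 47 + 2, so Z = 0.
A = 1 and Z = 0 is ¹n — a neutron.

neutron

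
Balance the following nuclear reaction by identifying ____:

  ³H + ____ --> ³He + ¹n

Conserve mass number: 3 + A = 3 + 1, so A = 1.
Conserve atomic number: 1 + Z = 2 + 0, so Z = 1.
A = 1 and Z = 1 is ¹H — a proton.

proton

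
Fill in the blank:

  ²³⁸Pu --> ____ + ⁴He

U-234

Conserve mass number: 238 = A + 4, so A = 234.
Conserve atomic number: 94 = Z + 2, so Z = 92.
Z = 92 is uranium, so the species is ²³⁴U.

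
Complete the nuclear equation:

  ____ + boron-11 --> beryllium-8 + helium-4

proton

Conserve mass number: A + 11 = 8 + 4, so A = 1.
Conserve atomic number: Z + 5 = 4 + 2, so Z = 1.
A = 1 and Z = 1 is hydrogen-1 — a proton.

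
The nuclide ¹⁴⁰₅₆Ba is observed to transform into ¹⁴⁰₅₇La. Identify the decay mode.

beta-minus decay

ΔA = 140 − 140 = 0; ΔZ = 57 − 56 = +1.
A is unchanged and Z rises by 1 — a neutron has become a proton (β⁻ decay).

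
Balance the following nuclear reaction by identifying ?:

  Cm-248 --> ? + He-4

Pu-244

Conserve mass number: 248 = A + 4, so A = 244.
Conserve atomic number: 96 = Z + 2, so Z = 94.
Z = 94 is plutonium, so the species is Pu-244.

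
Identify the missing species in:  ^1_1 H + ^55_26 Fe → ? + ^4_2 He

Mn-52

Conserve mass number: 1 + 55 = A + 4, so A = 52.
Conserve atomic number: 1 + 26 = Z + 2, so Z = 25.
Z = 25 is manganese, so the species is ^52_25 Mn.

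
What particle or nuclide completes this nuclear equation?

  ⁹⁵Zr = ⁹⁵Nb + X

beta-minus particle

Conserve mass number: 95 = 95 + A, so A = 0.
Conserve atomic number: 40 = 41 + Z, so Z = -1.
A = 0 and Z = -1 is e⁻ — a beta-minus particle.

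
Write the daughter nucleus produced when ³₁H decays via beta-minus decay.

He-3

Beta-minus decay: mass number changes by +0, atomic number by +1.
A: 3 = 3; Z: 1 + 1 = 2.
Z = 2 is helium, so the daughter is ³₂He.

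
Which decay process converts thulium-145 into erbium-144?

proton emission

ΔA = 144 − 145 = -1; ΔZ = 68 − 69 = -1.
A drops by 1 and Z drops by 1 — a proton was emitted.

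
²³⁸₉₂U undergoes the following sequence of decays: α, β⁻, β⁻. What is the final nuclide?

Start: (A, Z) = (238, 92).
After α: (234, 90).
After β⁻: (234, 91).
After β⁻: (234, 92).
Z = 92 is uranium.

U-234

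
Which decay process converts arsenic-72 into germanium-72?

ΔA = 72 − 72 = 0; ΔZ = 32 − 33 = -1.
A is unchanged and Z drops by 1 — a proton has become a neutron (β⁺ emission or electron capture).

beta-plus decay or electron capture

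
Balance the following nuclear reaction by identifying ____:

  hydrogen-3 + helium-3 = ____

Conserve mass number: 3 + 3 = A, so A = 6.
Conserve atomic number: 1 + 2 = Z, so Z = 3.
Z = 3 is lithium, so the species is lithium-6.

Li-6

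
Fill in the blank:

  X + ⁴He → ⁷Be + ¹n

Conserve mass number: A + 4 = 7 + 1, so A = 4.
Conserve atomic number: Z + 2 = 4 + 0, so Z = 2.
A = 4 and Z = 2 is ⁴He — an alpha particle.

alpha particle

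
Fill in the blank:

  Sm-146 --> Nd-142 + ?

Conserve mass number: 146 = 142 + A, so A = 4.
Conserve atomic number: 62 = 60 + Z, so Z = 2.
A = 4 and Z = 2 is He-4 — an alpha particle.

alpha particle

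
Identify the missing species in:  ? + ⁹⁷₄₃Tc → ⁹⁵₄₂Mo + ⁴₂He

Conserve mass number: A + 97 = 95 + 4, so A = 2.
Conserve atomic number: Z + 43 = 42 + 2, so Z = 1.
A = 2 and Z = 1 is ²₁H — a deuteron.

deuteron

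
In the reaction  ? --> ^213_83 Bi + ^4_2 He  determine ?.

Conserve mass number: A = 213 + 4, so A = 217.
Conserve atomic number: Z = 83 + 2, so Z = 85.
Z = 85 is astatine, so the species is ^217_85 At.

At-217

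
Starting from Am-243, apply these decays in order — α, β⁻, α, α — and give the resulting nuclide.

Start: (A, Z) = (243, 95).
After α: (239, 93).
After β⁻: (239, 94).
After α: (235, 92).
After α: (231, 90).
Z = 90 is thorium.

Th-231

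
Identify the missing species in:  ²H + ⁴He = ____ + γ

Li-6

Conserve mass number: 2 + 4 = A + 0, so A = 6.
Conserve atomic number: 1 + 2 = Z + 0, so Z = 3.
Z = 3 is lithium, so the species is ⁶Li.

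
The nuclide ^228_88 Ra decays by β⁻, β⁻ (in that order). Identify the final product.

Th-228

Start: (A, Z) = (228, 88).
After β⁻: (228, 89).
After β⁻: (228, 90).
Z = 90 is thorium.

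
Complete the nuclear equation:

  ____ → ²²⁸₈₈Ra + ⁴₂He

Th-232

Conserve mass number: A = 228 + 4, so A = 232.
Conserve atomic number: Z = 88 + 2, so Z = 90.
Z = 90 is thorium, so the species is ²³²₉₀Th.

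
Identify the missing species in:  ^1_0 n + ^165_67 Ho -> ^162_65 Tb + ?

Conserve mass number: 1 + 165 = 162 + A, so A = 4.
Conserve atomic number: 0 + 67 = 65 + Z, so Z = 2.
A = 4 and Z = 2 is ^4_2 He — an alpha particle.

alpha particle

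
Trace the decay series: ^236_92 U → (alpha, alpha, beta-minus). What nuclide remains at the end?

Start: (A, Z) = (236, 92).
After α: (232, 90).
After α: (228, 88).
After β⁻: (228, 89).
Z = 89 is actinium.

Ac-228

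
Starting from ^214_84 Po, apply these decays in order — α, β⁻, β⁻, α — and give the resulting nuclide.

Pb-206

Start: (A, Z) = (214, 84).
After α: (210, 82).
After β⁻: (210, 83).
After β⁻: (210, 84).
After α: (206, 82).
Z = 82 is lead.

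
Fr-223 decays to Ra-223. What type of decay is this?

ΔA = 223 − 223 = 0; ΔZ = 88 − 87 = +1.
A is unchanged and Z rises by 1 — a neutron has become a proton (β⁻ decay).

beta-minus decay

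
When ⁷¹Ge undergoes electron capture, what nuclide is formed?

Electron capture: mass number changes by +0, atomic number by -1.
A: 71 = 71; Z: 32 − 1 = 31.
Z = 31 is gallium, so the daughter is ⁷¹Ga.

Ga-71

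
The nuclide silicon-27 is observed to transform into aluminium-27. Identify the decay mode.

beta-plus decay or electron capture

ΔA = 27 − 27 = 0; ΔZ = 13 − 14 = -1.
A is unchanged and Z drops by 1 — a proton has become a neutron (β⁺ emission or electron capture).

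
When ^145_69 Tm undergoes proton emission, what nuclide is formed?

Proton emission: mass number changes by -1, atomic number by -1.
A: 145 − 1 = 144; Z: 69 − 1 = 68.
Z = 68 is erbium, so the daughter is ^144_68 Er.

Er-144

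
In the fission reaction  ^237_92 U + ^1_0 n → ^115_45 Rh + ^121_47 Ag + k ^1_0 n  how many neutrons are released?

Conserve mass number: 238 = 115 + 121 + k, so k = 238 − 236 = 2.
Check atomic number: 92 = 45 + 47 + 0 = 92. ✓

2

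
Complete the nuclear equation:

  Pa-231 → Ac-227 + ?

Conserve mass number: 231 = 227 + A, so A = 4.
Conserve atomic number: 91 = 89 + Z, so Z = 2.
A = 4 and Z = 2 is He-4 — an alpha particle.

alpha particle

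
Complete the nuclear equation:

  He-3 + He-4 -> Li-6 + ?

Conserve mass number: 3 + 4 = 6 + A, so A = 1.
Conserve atomic number: 2 + 2 = 3 + Z, so Z = 1.
A = 1 and Z = 1 is H-1 — a proton.

proton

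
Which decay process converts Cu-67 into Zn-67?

beta-minus decay

ΔA = 67 − 67 = 0; ΔZ = 30 − 29 = +1.
A is unchanged and Z rises by 1 — a neutron has become a proton (β⁻ decay).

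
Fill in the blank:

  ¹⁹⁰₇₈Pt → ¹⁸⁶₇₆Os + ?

Conserve mass number: 190 = 186 + A, so A = 4.
Conserve atomic number: 78 = 76 + Z, so Z = 2.
A = 4 and Z = 2 is ⁴₂He — an alpha particle.

alpha particle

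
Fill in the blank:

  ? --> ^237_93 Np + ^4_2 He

Am-241

Conserve mass number: A = 237 + 4, so A = 241.
Conserve atomic number: Z = 93 + 2, so Z = 95.
Z = 95 is americium, so the species is ^241_95 Am.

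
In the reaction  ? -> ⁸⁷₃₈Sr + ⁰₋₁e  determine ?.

Conserve mass number: A = 87 + 0, so A = 87.
Conserve atomic number: Z = 38 − 1, so Z = 37.
Z = 37 is rubidium, so the species is ⁸⁷₃₇Rb.

Rb-87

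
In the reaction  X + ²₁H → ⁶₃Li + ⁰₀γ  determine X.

Conserve mass number: A + 2 = 6 + 0, so A = 4.
Conserve atomic number: Z + 1 = 3 + 0, so Z = 2.
A = 4 and Z = 2 is ⁴₂He — an alpha particle.

alpha particle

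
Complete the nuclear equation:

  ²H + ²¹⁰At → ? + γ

Conserve mass number: 2 + 210 = A + 0, so A = 212.
Conserve atomic number: 1 + 85 = Z + 0, so Z = 86.
Z = 86 is radon, so the species is ²¹²Rn.

Rn-212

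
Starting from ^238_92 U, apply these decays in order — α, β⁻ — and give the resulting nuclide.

Start: (A, Z) = (238, 92).
After α: (234, 90).
After β⁻: (234, 91).
Z = 91 is protactinium.

Pa-234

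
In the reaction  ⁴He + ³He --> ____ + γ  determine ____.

Conserve mass number: 4 + 3 = A + 0, so A = 7.
Conserve atomic number: 2 + 2 = Z + 0, so Z = 4.
Z = 4 is beryllium, so the species is ⁷Be.

Be-7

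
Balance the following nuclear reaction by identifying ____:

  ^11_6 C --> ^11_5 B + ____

Conserve mass number: 11 = 11 + A, so A = 0.
Conserve atomic number: 6 = 5 + Z, so Z = 1.
A = 0 and Z = 1 is ^0_1 e — a positron.

positron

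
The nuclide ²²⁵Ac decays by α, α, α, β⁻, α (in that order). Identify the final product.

Start: (A, Z) = (225, 89).
After α: (221, 87).
After α: (217, 85).
After α: (213, 83).
After β⁻: (213, 84).
After α: (209, 82).
Z = 82 is lead.

Pb-209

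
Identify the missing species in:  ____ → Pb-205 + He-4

Conserve mass number: A = 205 + 4, so A = 209.
Conserve atomic number: Z = 82 + 2, so Z = 84.
Z = 84 is polonium, so the species is Po-209.

Po-209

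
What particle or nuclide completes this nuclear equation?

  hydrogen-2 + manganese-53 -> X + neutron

Conserve mass number: 2 + 53 = A + 1, so A = 54.
Conserve atomic number: 1 + 25 = Z + 0, so Z = 26.
Z = 26 is iron, so the species is iron-54.

Fe-54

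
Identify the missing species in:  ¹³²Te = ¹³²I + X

beta-minus particle

Conserve mass number: 132 = 132 + A, so A = 0.
Conserve atomic number: 52 = 53 + Z, so Z = -1.
A = 0 and Z = -1 is e⁻ — a beta-minus particle.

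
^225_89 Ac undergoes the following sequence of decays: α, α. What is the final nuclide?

At-217

Start: (A, Z) = (225, 89).
After α: (221, 87).
After α: (217, 85).
Z = 85 is astatine.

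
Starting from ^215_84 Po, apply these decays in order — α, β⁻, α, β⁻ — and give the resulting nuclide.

Pb-207

Start: (A, Z) = (215, 84).
After α: (211, 82).
After β⁻: (211, 83).
After α: (207, 81).
After β⁻: (207, 82).
Z = 82 is lead.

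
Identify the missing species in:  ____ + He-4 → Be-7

Conserve mass number: A + 4 = 7, so A = 3.
Conserve atomic number: Z + 2 = 4, so Z = 2.
Z = 2 is helium, so the species is He-3.

He-3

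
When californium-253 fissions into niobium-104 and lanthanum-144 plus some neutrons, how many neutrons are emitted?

5

Conserve mass number: 253 = 104 + 144 + k, so k = 253 − 248 = 5.
Check atomic number: 98 = 41 + 57 + 0 = 98. ✓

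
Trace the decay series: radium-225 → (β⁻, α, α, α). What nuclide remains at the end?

Start: (A, Z) = (225, 88).
After β⁻: (225, 89).
After α: (221, 87).
After α: (217, 85).
After α: (213, 83).
Z = 83 is bismuth.

Bi-213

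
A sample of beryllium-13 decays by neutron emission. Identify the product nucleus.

Neutron emission: mass number changes by -1, atomic number by +0.
A: 13 − 1 = 12; Z: 4 = 4.
Z = 4 is beryllium, so the daughter is beryllium-12.

Be-12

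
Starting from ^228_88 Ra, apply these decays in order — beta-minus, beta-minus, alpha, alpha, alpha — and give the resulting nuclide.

Start: (A, Z) = (228, 88).
After β⁻: (228, 89).
After β⁻: (228, 90).
After α: (224, 88).
After α: (220, 86).
After α: (216, 84).
Z = 84 is polonium.

Po-216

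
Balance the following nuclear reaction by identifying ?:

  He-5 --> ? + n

He-4

Conserve mass number: 5 = A + 1, so A = 4.
Conserve atomic number: 2 = Z + 0, so Z = 2.
A = 4 and Z = 2 is He-4 — an alpha particle.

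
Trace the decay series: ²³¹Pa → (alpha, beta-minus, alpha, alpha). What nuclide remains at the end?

Rn-219

Start: (A, Z) = (231, 91).
After α: (227, 89).
After β⁻: (227, 90).
After α: (223, 88).
After α: (219, 86).
Z = 86 is radon.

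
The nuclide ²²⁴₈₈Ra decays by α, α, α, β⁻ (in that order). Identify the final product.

Bi-212

Start: (A, Z) = (224, 88).
After α: (220, 86).
After α: (216, 84).
After α: (212, 82).
After β⁻: (212, 83).
Z = 83 is bismuth.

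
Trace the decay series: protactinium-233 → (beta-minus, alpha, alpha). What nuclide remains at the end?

Start: (A, Z) = (233, 91).
After β⁻: (233, 92).
After α: (229, 90).
After α: (225, 88).
Z = 88 is radium.

Ra-225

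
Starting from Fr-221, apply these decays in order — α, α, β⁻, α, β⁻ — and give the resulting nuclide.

Bi-209

Start: (A, Z) = (221, 87).
After α: (217, 85).
After α: (213, 83).
After β⁻: (213, 84).
After α: (209, 82).
After β⁻: (209, 83).
Z = 83 is bismuth.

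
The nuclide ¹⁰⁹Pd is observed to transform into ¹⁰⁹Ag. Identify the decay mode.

beta-minus decay

ΔA = 109 − 109 = 0; ΔZ = 47 − 46 = +1.
A is unchanged and Z rises by 1 — a neutron has become a proton (β⁻ decay).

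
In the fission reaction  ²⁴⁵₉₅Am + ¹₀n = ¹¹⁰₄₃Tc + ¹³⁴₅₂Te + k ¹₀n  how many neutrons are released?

2

Conserve mass number: 246 = 110 + 134 + k, so k = 246 − 244 = 2.
Check atomic number: 95 = 43 + 52 + 0 = 95. ✓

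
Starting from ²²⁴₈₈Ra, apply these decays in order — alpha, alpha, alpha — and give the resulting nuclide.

Start: (A, Z) = (224, 88).
After α: (220, 86).
After α: (216, 84).
After α: (212, 82).
Z = 82 is lead.

Pb-212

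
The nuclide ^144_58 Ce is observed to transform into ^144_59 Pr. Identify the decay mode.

beta-minus decay

ΔA = 144 − 144 = 0; ΔZ = 59 − 58 = +1.
A is unchanged and Z rises by 1 — a neutron has become a proton (β⁻ decay).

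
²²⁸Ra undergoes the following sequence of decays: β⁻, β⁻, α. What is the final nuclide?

Ra-224

Start: (A, Z) = (228, 88).
After β⁻: (228, 89).
After β⁻: (228, 90).
After α: (224, 88).
Z = 88 is radium.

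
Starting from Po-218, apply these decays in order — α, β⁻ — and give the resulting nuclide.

Bi-214

Start: (A, Z) = (218, 84).
After α: (214, 82).
After β⁻: (214, 83).
Z = 83 is bismuth.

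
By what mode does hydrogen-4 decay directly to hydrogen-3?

ΔA = 3 − 4 = -1; ΔZ = 1 − 1 = +0.
A drops by 1 with Z unchanged — a neutron was emitted.

neutron emission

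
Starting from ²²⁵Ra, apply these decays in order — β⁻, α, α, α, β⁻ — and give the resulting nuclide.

Start: (A, Z) = (225, 88).
After β⁻: (225, 89).
After α: (221, 87).
After α: (217, 85).
After α: (213, 83).
After β⁻: (213, 84).
Z = 84 is polonium.

Po-213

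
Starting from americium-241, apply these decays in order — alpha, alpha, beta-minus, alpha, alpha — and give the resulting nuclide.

Start: (A, Z) = (241, 95).
After α: (237, 93).
After α: (233, 91).
After β⁻: (233, 92).
After α: (229, 90).
After α: (225, 88).
Z = 88 is radium.

Ra-225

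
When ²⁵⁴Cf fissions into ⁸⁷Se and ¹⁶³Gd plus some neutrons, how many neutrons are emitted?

4

Conserve mass number: 254 = 87 + 163 + k, so k = 254 − 250 = 4.
Check atomic number: 98 = 34 + 64 + 0 = 98. ✓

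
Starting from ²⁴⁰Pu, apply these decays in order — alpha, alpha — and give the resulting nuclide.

Start: (A, Z) = (240, 94).
After α: (236, 92).
After α: (232, 90).
Z = 90 is thorium.

Th-232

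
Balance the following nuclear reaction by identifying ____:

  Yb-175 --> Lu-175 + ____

beta-minus particle

Conserve mass number: 175 = 175 + A, so A = 0.
Conserve atomic number: 70 = 71 + Z, so Z = -1.
A = 0 and Z = -1 is e⁻ — a beta-minus particle.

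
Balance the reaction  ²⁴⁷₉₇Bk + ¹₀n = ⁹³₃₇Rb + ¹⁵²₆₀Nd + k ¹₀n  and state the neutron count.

3

Conserve mass number: 248 = 93 + 152 + k, so k = 248 − 245 = 3.
Check atomic number: 97 = 37 + 60 + 0 = 97. ✓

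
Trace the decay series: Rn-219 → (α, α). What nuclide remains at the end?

Pb-211

Start: (A, Z) = (219, 86).
After α: (215, 84).
After α: (211, 82).
Z = 82 is lead.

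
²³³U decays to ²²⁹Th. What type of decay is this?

alpha decay

ΔA = 229 − 233 = -4; ΔZ = 90 − 92 = -2.
A drops by 4 and Z drops by 2 — the signature of alpha emission.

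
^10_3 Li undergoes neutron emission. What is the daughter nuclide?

Neutron emission: mass number changes by -1, atomic number by +0.
A: 10 − 1 = 9; Z: 3 = 3.
Z = 3 is lithium, so the daughter is ^9_3 Li.

Li-9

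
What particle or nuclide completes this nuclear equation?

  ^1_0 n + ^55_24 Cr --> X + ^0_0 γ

Conserve mass number: 1 + 55 = A + 0, so A = 56.
Conserve atomic number: 0 + 24 = Z + 0, so Z = 24.
Z = 24 is chromium, so the species is ^56_24 Cr.

Cr-56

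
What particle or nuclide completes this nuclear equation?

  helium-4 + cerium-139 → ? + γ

Conserve mass number: 4 + 139 = A + 0, so A = 143.
Conserve atomic number: 2 + 58 = Z + 0, so Z = 60.
Z = 60 is neodymium, so the species is neodymium-143.

Nd-143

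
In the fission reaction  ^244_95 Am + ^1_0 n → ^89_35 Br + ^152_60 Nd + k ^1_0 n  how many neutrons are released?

Conserve mass number: 245 = 89 + 152 + k, so k = 245 − 241 = 4.
Check atomic number: 95 = 35 + 60 + 0 = 95. ✓

4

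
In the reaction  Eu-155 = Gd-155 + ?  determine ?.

Conserve mass number: 155 = 155 + A, so A = 0.
Conserve atomic number: 63 = 64 + Z, so Z = -1.
A = 0 and Z = -1 is e⁻ — a beta-minus particle.

beta-minus particle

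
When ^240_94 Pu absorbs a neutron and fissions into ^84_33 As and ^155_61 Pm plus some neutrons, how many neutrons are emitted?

2

Conserve mass number: 241 = 84 + 155 + k, so k = 241 − 239 = 2.
Check atomic number: 94 = 33 + 61 + 0 = 94. ✓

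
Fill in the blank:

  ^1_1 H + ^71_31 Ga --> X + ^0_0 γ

Conserve mass number: 1 + 71 = A + 0, so A = 72.
Conserve atomic number: 1 + 31 = Z + 0, so Z = 32.
Z = 32 is germanium, so the species is ^72_32 Ge.

Ge-72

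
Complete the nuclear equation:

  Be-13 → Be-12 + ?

neutron

Conserve mass number: 13 = 12 + A, so A = 1.
Conserve atomic number: 4 = 4 + Z, so Z = 0.
A = 1 and Z = 0 is n — a neutron.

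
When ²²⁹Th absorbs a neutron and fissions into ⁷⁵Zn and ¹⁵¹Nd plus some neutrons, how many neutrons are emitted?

4

Conserve mass number: 230 = 75 + 151 + k, so k = 230 − 226 = 4.
Check atomic number: 90 = 30 + 60 + 0 = 90. ✓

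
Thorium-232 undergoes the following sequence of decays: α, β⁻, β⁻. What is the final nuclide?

Th-228

Start: (A, Z) = (232, 90).
After α: (228, 88).
After β⁻: (228, 89).
After β⁻: (228, 90).
Z = 90 is thorium.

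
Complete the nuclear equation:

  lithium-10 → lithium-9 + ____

Conserve mass number: 10 = 9 + A, so A = 1.
Conserve atomic number: 3 = 3 + Z, so Z = 0.
A = 1 and Z = 0 is neutron — a neutron.

neutron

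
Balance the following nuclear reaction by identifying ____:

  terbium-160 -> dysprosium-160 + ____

Conserve mass number: 160 = 160 + A, so A = 0.
Conserve atomic number: 65 = 66 + Z, so Z = -1.
A = 0 and Z = -1 is e⁻ — a beta-minus particle.

beta-minus particle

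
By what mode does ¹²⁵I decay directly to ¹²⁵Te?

ΔA = 125 − 125 = 0; ΔZ = 52 − 53 = -1.
A is unchanged and Z drops by 1 — a proton has become a neutron (β⁺ emission or electron capture).

beta-plus decay or electron capture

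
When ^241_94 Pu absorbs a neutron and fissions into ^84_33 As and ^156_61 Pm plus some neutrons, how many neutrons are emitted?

Conserve mass number: 242 = 84 + 156 + k, so k = 242 − 240 = 2.
Check atomic number: 94 = 33 + 61 + 0 = 94. ✓

2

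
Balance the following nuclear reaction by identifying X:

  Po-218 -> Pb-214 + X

Conserve mass number: 218 = 214 + A, so A = 4.
Conserve atomic number: 84 = 82 + Z, so Z = 2.
A = 4 and Z = 2 is He-4 — an alpha particle.

alpha particle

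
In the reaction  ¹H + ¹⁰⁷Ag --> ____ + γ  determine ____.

Conserve mass number: 1 + 107 = A + 0, so A = 108.
Conserve atomic number: 1 + 47 = Z + 0, so Z = 48.
Z = 48 is cadmium, so the species is ¹⁰⁸Cd.

Cd-108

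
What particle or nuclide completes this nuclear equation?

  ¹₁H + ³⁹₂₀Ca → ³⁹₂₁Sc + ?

neutron

Conserve mass number: 1 + 39 = 39 + A, so A = 1.
Conserve atomic number: 1 + 20 = 21 + Z, so Z = 0.
A = 1 and Z = 0 is ¹₀n — a neutron.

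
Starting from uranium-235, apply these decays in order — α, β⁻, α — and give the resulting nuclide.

Ac-227

Start: (A, Z) = (235, 92).
After α: (231, 90).
After β⁻: (231, 91).
After α: (227, 89).
Z = 89 is actinium.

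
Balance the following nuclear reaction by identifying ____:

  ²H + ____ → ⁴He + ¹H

Conserve mass number: 2 + A = 4 + 1, so A = 3.
Conserve atomic number: 1 + Z = 2 + 1, so Z = 2.
Z = 2 is helium, so the species is ³He.

He-3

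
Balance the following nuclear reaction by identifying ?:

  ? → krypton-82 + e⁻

Br-82

Conserve mass number: A = 82 + 0, so A = 82.
Conserve atomic number: Z = 36 − 1, so Z = 35.
Z = 35 is bromine, so the species is bromine-82.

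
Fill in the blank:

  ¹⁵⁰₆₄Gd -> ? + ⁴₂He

Conserve mass number: 150 = A + 4, so A = 146.
Conserve atomic number: 64 = Z + 2, so Z = 62.
Z = 62 is samarium, so the species is ¹⁴⁶₆₂Sm.

Sm-146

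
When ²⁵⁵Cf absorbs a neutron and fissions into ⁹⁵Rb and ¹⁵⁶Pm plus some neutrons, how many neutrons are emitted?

5

Conserve mass number: 256 = 95 + 156 + k, so k = 256 − 251 = 5.
Check atomic number: 98 = 37 + 61 + 0 = 98. ✓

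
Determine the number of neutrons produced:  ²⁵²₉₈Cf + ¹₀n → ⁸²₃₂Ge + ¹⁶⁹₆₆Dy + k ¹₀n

Conserve mass number: 253 = 82 + 169 + k, so k = 253 − 251 = 2.
Check atomic number: 98 = 32 + 66 + 0 = 98. ✓

2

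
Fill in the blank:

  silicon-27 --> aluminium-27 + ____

positron

Conserve mass number: 27 = 27 + A, so A = 0.
Conserve atomic number: 14 = 13 + Z, so Z = 1.
A = 0 and Z = 1 is e⁺ — a positron.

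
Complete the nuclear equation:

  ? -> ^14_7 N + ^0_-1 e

Conserve mass number: A = 14 + 0, so A = 14.
Conserve atomic number: Z = 7 − 1, so Z = 6.
Z = 6 is carbon, so the species is ^14_6 C.

C-14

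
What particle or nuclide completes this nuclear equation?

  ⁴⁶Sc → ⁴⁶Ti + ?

beta-minus particle

Conserve mass number: 46 = 46 + A, so A = 0.
Conserve atomic number: 21 = 22 + Z, so Z = -1.
A = 0 and Z = -1 is e⁻ — a beta-minus particle.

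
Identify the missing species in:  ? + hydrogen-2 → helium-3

proton

Conserve mass number: A + 2 = 3, so A = 1.
Conserve atomic number: Z + 1 = 2, so Z = 1.
A = 1 and Z = 1 is hydrogen-1 — a proton.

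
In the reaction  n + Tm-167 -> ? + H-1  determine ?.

Conserve mass number: 1 + 167 = A + 1, so A = 167.
Conserve atomic number: 0 + 69 = Z + 1, so Z = 68.
Z = 68 is erbium, so the species is Er-167.

Er-167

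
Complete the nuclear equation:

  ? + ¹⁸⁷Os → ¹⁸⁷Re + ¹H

neutron

Conserve mass number: A + 187 = 187 + 1, so A = 1.
Conserve atomic number: Z + 76 = 75 + 1, so Z = 0.
A = 1 and Z = 0 is ¹n — a neutron.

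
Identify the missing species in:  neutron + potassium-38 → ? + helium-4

Cl-35

Conserve mass number: 1 + 38 = A + 4, so A = 35.
Conserve atomic number: 0 + 19 = Z + 2, so Z = 17.
Z = 17 is chlorine, so the species is chlorine-35.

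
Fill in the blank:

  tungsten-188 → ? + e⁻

Re-188

Conserve mass number: 188 = A + 0, so A = 188.
Conserve atomic number: 74 = Z − 1, so Z = 75.
Z = 75 is rhenium, so the species is rhenium-188.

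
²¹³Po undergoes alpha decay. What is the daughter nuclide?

Alpha decay: mass number changes by -4, atomic number by -2.
A: 213 − 4 = 209; Z: 84 − 2 = 82.
Z = 82 is lead, so the daughter is ²⁰⁹Pb.

Pb-209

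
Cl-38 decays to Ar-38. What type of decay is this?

beta-minus decay

ΔA = 38 − 38 = 0; ΔZ = 18 − 17 = +1.
A is unchanged and Z rises by 1 — a neutron has become a proton (β⁻ decay).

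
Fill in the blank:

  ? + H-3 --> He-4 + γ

proton

Conserve mass number: A + 3 = 4 + 0, so A = 1.
Conserve atomic number: Z + 1 = 2 + 0, so Z = 1.
A = 1 and Z = 1 is H-1 — a proton.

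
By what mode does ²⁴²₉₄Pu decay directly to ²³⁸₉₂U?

ΔA = 238 − 242 = -4; ΔZ = 92 − 94 = -2.
A drops by 4 and Z drops by 2 — the signature of alpha emission.

alpha decay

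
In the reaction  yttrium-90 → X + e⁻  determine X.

Zr-90

Conserve mass number: 90 = A + 0, so A = 90.
Conserve atomic number: 39 = Z − 1, so Z = 40.
Z = 40 is zirconium, so the species is zirconium-90.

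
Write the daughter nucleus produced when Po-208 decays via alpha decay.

Alpha decay: mass number changes by -4, atomic number by -2.
A: 208 − 4 = 204; Z: 84 − 2 = 82.
Z = 82 is lead, so the daughter is Pb-204.

Pb-204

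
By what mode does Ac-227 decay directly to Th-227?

beta-minus decay

ΔA = 227 − 227 = 0; ΔZ = 90 − 89 = +1.
A is unchanged and Z rises by 1 — a neutron has become a proton (β⁻ decay).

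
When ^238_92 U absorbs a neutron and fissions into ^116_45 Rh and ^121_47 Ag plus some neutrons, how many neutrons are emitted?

Conserve mass number: 239 = 116 + 121 + k, so k = 239 − 237 = 2.
Check atomic number: 92 = 45 + 47 + 0 = 92. ✓

2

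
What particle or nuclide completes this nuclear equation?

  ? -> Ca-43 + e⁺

Sc-43

Conserve mass number: A = 43 + 0, so A = 43.
Conserve atomic number: Z = 20 + 1, so Z = 21.
Z = 21 is scandium, so the species is Sc-43.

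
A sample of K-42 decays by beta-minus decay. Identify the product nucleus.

Beta-minus decay: mass number changes by +0, atomic number by +1.
A: 42 = 42; Z: 19 + 1 = 20.
Z = 20 is calcium, so the daughter is Ca-42.

Ca-42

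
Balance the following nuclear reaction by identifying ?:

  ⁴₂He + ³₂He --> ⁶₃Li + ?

proton

Conserve mass number: 4 + 3 = 6 + A, so A = 1.
Conserve atomic number: 2 + 2 = 3 + Z, so Z = 1.
A = 1 and Z = 1 is ¹₁H — a proton.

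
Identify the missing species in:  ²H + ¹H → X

He-3

Conserve mass number: 2 + 1 = A, so A = 3.
Conserve atomic number: 1 + 1 = Z, so Z = 2.
Z = 2 is helium, so the species is ³He.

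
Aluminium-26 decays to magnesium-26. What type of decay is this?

beta-plus decay or electron capture

ΔA = 26 − 26 = 0; ΔZ = 12 − 13 = -1.
A is unchanged and Z drops by 1 — a proton has become a neutron (β⁺ emission or electron capture).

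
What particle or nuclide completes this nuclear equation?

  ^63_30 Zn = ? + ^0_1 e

Cu-63

Conserve mass number: 63 = A + 0, so A = 63.
Conserve atomic number: 30 = Z + 1, so Z = 29.
Z = 29 is copper, so the species is ^63_29 Cu.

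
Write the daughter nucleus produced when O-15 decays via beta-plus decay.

N-15

Beta-plus decay: mass number changes by +0, atomic number by -1.
A: 15 = 15; Z: 8 − 1 = 7.
Z = 7 is nitrogen, so the daughter is N-15.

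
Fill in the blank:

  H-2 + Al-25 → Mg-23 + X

Conserve mass number: 2 + 25 = 23 + A, so A = 4.
Conserve atomic number: 1 + 13 = 12 + Z, so Z = 2.
A = 4 and Z = 2 is He-4 — an alpha particle.

alpha particle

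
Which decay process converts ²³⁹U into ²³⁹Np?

beta-minus decay

ΔA = 239 − 239 = 0; ΔZ = 93 − 92 = +1.
A is unchanged and Z rises by 1 — a neutron has become a proton (β⁻ decay).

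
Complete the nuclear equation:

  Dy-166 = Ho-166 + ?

Conserve mass number: 166 = 166 + A, so A = 0.
Conserve atomic number: 66 = 67 + Z, so Z = -1.
A = 0 and Z = -1 is e⁻ — a beta-minus particle.

beta-minus particle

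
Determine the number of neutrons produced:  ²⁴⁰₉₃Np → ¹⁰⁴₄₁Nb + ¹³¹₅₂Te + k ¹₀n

5

Conserve mass number: 240 = 104 + 131 + k, so k = 240 − 235 = 5.
Check atomic number: 93 = 41 + 52 + 0 = 93. ✓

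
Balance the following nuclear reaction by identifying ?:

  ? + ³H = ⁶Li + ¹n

alpha particle

Conserve mass number: A + 3 = 6 + 1, so A = 4.
Conserve atomic number: Z + 1 = 3 + 0, so Z = 2.
A = 4 and Z = 2 is ⁴He — an alpha particle.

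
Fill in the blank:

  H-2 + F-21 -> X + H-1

Conserve mass number: 2 + 21 = A + 1, so A = 22.
Conserve atomic number: 1 + 9 = Z + 1, so Z = 9.
Z = 9 is fluorine, so the species is F-22.

F-22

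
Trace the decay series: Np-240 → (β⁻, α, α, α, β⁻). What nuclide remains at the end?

Start: (A, Z) = (240, 93).
After β⁻: (240, 94).
After α: (236, 92).
After α: (232, 90).
After α: (228, 88).
After β⁻: (228, 89).
Z = 89 is actinium.

Ac-228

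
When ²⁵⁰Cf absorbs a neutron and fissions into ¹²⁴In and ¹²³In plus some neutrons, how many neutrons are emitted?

Conserve mass number: 251 = 124 + 123 + k, so k = 251 − 247 = 4.
Check atomic number: 98 = 49 + 49 + 0 = 98. ✓

4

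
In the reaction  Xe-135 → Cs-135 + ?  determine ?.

Conserve mass number: 135 = 135 + A, so A = 0.
Conserve atomic number: 54 = 55 + Z, so Z = -1.
A = 0 and Z = -1 is e⁻ — a beta-minus particle.

beta-minus particle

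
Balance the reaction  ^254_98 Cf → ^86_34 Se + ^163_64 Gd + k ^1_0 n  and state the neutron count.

Conserve mass number: 254 = 86 + 163 + k, so k = 254 − 249 = 5.
Check atomic number: 98 = 34 + 64 + 0 = 98. ✓

5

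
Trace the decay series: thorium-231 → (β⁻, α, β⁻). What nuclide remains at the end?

Th-227

Start: (A, Z) = (231, 90).
After β⁻: (231, 91).
After α: (227, 89).
After β⁻: (227, 90).
Z = 90 is thorium.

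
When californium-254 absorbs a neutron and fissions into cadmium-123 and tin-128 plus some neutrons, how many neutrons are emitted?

4

Conserve mass number: 255 = 123 + 128 + k, so k = 255 − 251 = 4.
Check atomic number: 98 = 48 + 50 + 0 = 98. ✓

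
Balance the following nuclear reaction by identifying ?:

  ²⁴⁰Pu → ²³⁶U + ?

Conserve mass number: 240 = 236 + A, so A = 4.
Conserve atomic number: 94 = 92 + Z, so Z = 2.
A = 4 and Z = 2 is ⁴He — an alpha particle.

alpha particle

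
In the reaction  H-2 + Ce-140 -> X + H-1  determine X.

Conserve mass number: 2 + 140 = A + 1, so A = 141.
Conserve atomic number: 1 + 58 = Z + 1, so Z = 58.
Z = 58 is cerium, so the species is Ce-141.

Ce-141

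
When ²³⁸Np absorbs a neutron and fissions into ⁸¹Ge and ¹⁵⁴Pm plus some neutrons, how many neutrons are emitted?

Conserve mass number: 239 = 81 + 154 + k, so k = 239 − 235 = 4.
Check atomic number: 93 = 32 + 61 + 0 = 93. ✓

4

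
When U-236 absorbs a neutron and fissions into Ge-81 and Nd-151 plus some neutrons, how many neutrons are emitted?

5

Conserve mass number: 237 = 81 + 151 + k, so k = 237 − 232 = 5.
Check atomic number: 92 = 32 + 60 + 0 = 92. ✓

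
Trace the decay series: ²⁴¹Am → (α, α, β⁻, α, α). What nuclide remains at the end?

Start: (A, Z) = (241, 95).
After α: (237, 93).
After α: (233, 91).
After β⁻: (233, 92).
After α: (229, 90).
After α: (225, 88).
Z = 88 is radium.

Ra-225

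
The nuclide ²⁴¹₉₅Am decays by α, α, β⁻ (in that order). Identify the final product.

Start: (A, Z) = (241, 95).
After α: (237, 93).
After α: (233, 91).
After β⁻: (233, 92).
Z = 92 is uranium.

U-233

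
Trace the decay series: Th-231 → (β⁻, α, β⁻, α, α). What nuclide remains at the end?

Rn-219

Start: (A, Z) = (231, 90).
After β⁻: (231, 91).
After α: (227, 89).
After β⁻: (227, 90).
After α: (223, 88).
After α: (219, 86).
Z = 86 is radon.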